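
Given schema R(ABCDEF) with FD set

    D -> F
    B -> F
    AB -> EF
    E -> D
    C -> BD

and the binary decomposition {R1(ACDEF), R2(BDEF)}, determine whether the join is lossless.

No

Common attributes: R1 ∩ R2 = {DEF}.
No dependency enlarges {DEF}, so (DEF)⁺ = {DEF}.
The closure contains neither all of R1 = {ACDEF} nor all of R2 = {BDEF}, so the common attributes are not a superkey of either fragment. The join is lossy.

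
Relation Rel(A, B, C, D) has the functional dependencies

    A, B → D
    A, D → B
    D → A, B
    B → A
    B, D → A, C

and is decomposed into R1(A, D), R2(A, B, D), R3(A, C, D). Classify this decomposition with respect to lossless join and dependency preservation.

lossless and dependency-preserving

Lossless test (chase): Rows 1 and 2 agree on A, D; apply A, D→B and equate their B entries. Rows 1 and 3 agree on A, D; apply A, D→B and equate their B entries. Rows 1 and 2 agree on B, D; apply B, D→A, C and equate their A, C entries. Rows 1 and 3 agree on B, D; apply B, D→A, C and equate their A, C entries. Row 1 is now all distinguished symbols — the join is lossless.
Dependency preservation: B, D → A, C is not contained in any single fragment, but the restricted closure of its left-hand side across the fragments still reaches the right-hand side; the remaining FDs each lie inside some fragment. All dependencies are preserved.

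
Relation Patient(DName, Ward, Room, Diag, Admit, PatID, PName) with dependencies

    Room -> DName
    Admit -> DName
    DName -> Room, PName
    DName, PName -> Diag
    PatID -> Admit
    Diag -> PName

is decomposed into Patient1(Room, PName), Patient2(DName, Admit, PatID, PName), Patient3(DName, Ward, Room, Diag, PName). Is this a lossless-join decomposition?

Chase test. Columns are DName, Ward, Room, Diag, Admit, PatID, PName; row i has aⱼ where attribute j ∈ Patienti, else bᵢⱼ.
Initial tableau (one row per fragment):
  row 1: b11 b12 a3 b14 b15 b16 a7
  row 2: a1 b22 b23 b24 a5 a6 a7
  row 3: a1 a2 a3 a4 b35 b36 a7
Rows 1 and 3 agree on Room; apply Room→DName and equate their DName entries.
Rows 1 and 2 agree on DName; apply DName→Room, PName and equate their Room, PName entries.
Rows 1 and 2 agree on DName, PName; apply DName, PName→Diag and equate their Diag entries.
Rows 1 and 3 agree on DName, PName; apply DName, PName→Diag and equate their Diag entries.
No row becomes fully distinguished — the join is lossy.

No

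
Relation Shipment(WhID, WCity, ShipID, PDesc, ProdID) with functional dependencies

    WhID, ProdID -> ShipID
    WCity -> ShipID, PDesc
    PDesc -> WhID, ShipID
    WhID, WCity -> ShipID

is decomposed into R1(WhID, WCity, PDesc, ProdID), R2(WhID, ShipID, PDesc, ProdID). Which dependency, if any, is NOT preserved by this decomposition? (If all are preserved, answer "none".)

none

WhID, ProdID → ShipID lies within R2.
WCity → ShipID, PDesc: restricted closure across fragments reaches ShipID, PDesc.
PDesc → WhID, ShipID lies within R2.
WhID, WCity → ShipID: restricted closure across fragments reaches ShipID.
Every dependency is enforceable on the fragments, so the decomposition is dependency-preserving.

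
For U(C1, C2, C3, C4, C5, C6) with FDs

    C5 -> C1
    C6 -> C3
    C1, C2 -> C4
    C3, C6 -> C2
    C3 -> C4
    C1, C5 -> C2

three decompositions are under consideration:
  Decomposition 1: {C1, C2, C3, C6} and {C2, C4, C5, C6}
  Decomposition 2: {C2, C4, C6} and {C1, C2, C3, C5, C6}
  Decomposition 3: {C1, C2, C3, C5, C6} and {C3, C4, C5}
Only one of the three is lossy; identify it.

Decomposition 1

Decomposition 1: common = {C2, C6}, closure = {C2, C3, C4, C6} → lossy.
Decomposition 2: common = {C2, C6}, closure = {C2, C3, C4, C6} → lossless.
Decomposition 3: common = {C3, C5}, closure = {C1, C2, C3, C4, C5} → lossless.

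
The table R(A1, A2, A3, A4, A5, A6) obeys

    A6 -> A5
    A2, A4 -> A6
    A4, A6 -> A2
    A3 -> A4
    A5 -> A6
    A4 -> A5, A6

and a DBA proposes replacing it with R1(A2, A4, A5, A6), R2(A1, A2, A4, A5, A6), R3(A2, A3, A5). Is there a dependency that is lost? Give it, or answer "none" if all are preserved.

Check A3 → A4: no single fragment contains all of {A3, A4}, and the restricted closure of {A3} across the fragments never reaches {A4}.
A6 → A5 is preserved.
A2, A4 → A6 is preserved.
A4, A6 → A2 is preserved.
A5 → A6 is preserved.
A4 → A5, A6 is preserved.

A3 -> A4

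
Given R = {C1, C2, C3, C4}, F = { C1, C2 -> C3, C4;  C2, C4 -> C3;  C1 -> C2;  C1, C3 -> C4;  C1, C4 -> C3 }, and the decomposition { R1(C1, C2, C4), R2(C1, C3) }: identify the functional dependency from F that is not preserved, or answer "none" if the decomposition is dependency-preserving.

C2, C4 -> C3

Check C2, C4 → C3: no single fragment contains all of {C2, C3, C4}, and the restricted closure of {C2, C4} across the fragments never reaches {C3}.
C1, C2 → C3, C4 is preserved.
C1 → C2 is preserved.
C1, C3 → C4 is preserved.
C1, C4 → C3 is preserved.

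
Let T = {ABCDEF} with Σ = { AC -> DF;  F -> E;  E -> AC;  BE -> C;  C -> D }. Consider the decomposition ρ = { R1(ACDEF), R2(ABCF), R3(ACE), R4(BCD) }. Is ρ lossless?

Yes

Chase test. Columns are ABCDEF; row i has aⱼ where attribute j ∈ Ri, else bᵢⱼ.
Initial tableau (one row per fragment):
  row 1: a1 b12 a3 a4 a5 a6
  row 2: a1 a2 a3 b24 b25 a6
  row 3: a1 b32 a3 b34 a5 b36
  row 4: b41 a2 a3 a4 b45 b46
Rows 1 and 2 agree on AC; apply AC→DF and equate their DF entries.
Rows 1 and 3 agree on AC; apply AC→DF and equate their DF entries.
Rows 1 and 2 agree on F; apply F→E and equate their E entries.
Row 2 is now all distinguished symbols — the join is lossless.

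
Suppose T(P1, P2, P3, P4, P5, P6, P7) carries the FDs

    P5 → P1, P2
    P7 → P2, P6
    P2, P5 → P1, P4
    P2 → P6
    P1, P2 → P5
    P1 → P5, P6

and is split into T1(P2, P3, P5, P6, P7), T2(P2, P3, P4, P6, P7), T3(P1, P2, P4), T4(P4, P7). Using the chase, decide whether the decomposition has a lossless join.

No

Chase test. Columns are P1, P2, P3, P4, P5, P6, P7; row i has aⱼ where attribute j ∈ Ti, else bᵢⱼ.
Initial tableau (one row per fragment):
  row 1: b11 a2 a3 b14 a5 a6 a7
  row 2: b21 a2 a3 a4 b25 a6 a7
  row 3: a1 a2 b33 a4 b35 b36 b37
  row 4: b41 b42 b43 a4 b45 b46 a7
Rows 1 and 4 agree on P7; apply P7→P2, P6 and equate their P2, P6 entries.
Rows 1 and 3 agree on P2; apply P2→P6 and equate their P6 entries.
No row becomes fully distinguished — the join is lossy.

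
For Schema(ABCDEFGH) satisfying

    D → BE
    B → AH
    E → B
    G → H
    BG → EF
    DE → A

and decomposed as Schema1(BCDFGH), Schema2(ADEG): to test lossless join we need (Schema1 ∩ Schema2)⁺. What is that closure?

Schema1 ∩ Schema2 = {DG}.
D → BE applies, adding BE
B → AH applies, adding AH
BG → EF applies, adding F
Closure: {ABDEFGH}.

ABDEFGH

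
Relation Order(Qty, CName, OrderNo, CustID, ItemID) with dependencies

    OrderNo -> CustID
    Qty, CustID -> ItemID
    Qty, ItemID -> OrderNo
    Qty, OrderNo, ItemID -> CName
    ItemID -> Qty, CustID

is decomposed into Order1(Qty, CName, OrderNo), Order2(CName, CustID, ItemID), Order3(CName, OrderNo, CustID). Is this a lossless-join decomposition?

Chase test. Columns are Qty, CName, OrderNo, CustID, ItemID; row i has aⱼ where attribute j ∈ Orderi, else bᵢⱼ.
Initial tableau (one row per fragment):
  row 1: a1 a2 a3 b14 b15
  row 2: b21 a2 b23 a4 a5
  row 3: b31 a2 a3 a4 b35
Rows 1 and 3 agree on OrderNo; apply OrderNo→CustID and equate their CustID entries.
No row becomes fully distinguished — the join is lossy.

No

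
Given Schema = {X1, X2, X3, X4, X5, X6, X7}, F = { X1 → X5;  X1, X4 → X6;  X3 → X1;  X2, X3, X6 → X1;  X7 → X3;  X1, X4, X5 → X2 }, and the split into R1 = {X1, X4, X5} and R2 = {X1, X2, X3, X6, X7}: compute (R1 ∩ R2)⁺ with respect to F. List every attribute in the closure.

R1 ∩ R2 = {X1}.
X1 → X5 applies, adding X5
Closure: {X1, X5}.

X1, X5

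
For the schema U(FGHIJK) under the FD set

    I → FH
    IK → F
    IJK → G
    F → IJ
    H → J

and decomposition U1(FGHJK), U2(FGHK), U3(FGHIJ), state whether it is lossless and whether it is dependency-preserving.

Lossless test (chase): Rows 1 and 2 agree on F; apply F→IJ and equate their IJ entries. Rows 1 and 3 agree on F; apply F→IJ and equate their IJ entries. Row 1 is now all distinguished symbols — the join is lossless.
Dependency preservation: IK → F; IJK → G are not contained in any single fragment, but the restricted closure of each left-hand side across the fragments still reaches the right-hand side; the remaining FDs each lie inside some fragment. All dependencies are preserved.

lossless and dependency-preserving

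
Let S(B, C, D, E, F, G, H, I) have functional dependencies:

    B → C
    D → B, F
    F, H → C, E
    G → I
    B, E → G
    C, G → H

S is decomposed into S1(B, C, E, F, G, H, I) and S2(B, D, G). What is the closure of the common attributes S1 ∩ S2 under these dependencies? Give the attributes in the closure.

B, C, G, H, I

S1 ∩ S2 = {B, G}.
B → C applies, adding C
G → I applies, adding I
C, G → H applies, adding H
Closure: {B, C, G, H, I}.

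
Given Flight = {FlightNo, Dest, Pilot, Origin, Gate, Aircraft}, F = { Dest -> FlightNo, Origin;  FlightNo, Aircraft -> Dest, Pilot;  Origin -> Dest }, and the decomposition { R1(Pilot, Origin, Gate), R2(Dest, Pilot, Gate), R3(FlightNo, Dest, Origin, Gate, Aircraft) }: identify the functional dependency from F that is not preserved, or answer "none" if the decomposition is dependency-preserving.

FlightNo, Aircraft -> Dest, Pilot

Check FlightNo, Aircraft → Dest, Pilot: no single fragment contains all of {FlightNo, Dest, Pilot, Aircraft}, and the restricted closure of {FlightNo, Aircraft} across the fragments never reaches {Dest, Pilot}.
Dest → FlightNo, Origin is preserved.
Origin → Dest is preserved.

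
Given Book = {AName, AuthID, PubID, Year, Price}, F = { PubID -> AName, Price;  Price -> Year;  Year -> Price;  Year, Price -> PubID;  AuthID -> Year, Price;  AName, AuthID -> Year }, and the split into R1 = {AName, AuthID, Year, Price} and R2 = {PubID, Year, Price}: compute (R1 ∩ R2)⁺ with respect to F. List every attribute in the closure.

AName, PubID, Year, Price

R1 ∩ R2 = {Year, Price}.
Year, Price → PubID applies, adding PubID
PubID → AName, Price applies, adding AName
Closure: {AName, PubID, Year, Price}.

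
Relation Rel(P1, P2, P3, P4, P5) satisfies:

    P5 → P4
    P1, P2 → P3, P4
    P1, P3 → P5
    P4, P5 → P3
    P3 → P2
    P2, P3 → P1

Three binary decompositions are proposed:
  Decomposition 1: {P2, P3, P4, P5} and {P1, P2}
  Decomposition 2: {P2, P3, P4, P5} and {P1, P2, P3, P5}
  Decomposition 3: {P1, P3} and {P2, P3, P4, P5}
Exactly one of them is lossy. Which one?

Decomposition 1

Decomposition 1: common = {P2}, closure = {P2} → lossy.
Decomposition 2: common = {P2, P3, P5}, closure = {P1, P2, P3, P4, P5} → lossless.
Decomposition 3: common = {P3}, closure = {P1, P2, P3, P4, P5} → lossless.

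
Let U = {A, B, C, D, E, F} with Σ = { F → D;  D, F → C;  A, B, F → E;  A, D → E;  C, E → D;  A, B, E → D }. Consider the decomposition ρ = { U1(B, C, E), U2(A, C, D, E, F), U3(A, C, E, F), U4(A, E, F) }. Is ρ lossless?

No

Chase test. Columns are A, B, C, D, E, F; row i has aⱼ where attribute j ∈ Ui, else bᵢⱼ.
Initial tableau (one row per fragment):
  row 1: b11 a2 a3 b14 a5 b16
  row 2: a1 b22 a3 a4 a5 a6
  row 3: a1 b32 a3 b34 a5 a6
  row 4: a1 b42 b43 b44 a5 a6
Rows 2 and 3 agree on F; apply F→D and equate their D entries.
Rows 2 and 4 agree on F; apply F→D and equate their D entries.
Rows 2 and 4 agree on D, F; apply D, F→C and equate their C entries.
Rows 1 and 2 agree on C, E; apply C, E→D and equate their D entries.
No row becomes fully distinguished — the join is lossy.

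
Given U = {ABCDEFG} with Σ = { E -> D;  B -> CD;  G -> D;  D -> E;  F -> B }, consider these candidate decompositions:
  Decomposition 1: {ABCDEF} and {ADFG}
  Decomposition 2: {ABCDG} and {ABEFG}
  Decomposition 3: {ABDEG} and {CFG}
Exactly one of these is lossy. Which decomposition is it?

Decomposition 3

Decomposition 1: common = {ADF}, closure = {ABCDEF} → lossless.
Decomposition 2: common = {ABG}, closure = {ABCDEG} → lossless.
Decomposition 3: common = {G}, closure = {DEG} → lossy.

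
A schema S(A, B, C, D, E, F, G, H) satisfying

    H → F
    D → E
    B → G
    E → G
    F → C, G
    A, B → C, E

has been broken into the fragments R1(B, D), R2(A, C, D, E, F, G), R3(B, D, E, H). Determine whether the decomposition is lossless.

Chase test. Columns are A, B, C, D, E, F, G, H; row i has aⱼ where attribute j ∈ Ri, else bᵢⱼ.
Initial tableau (one row per fragment):
  row 1: b11 a2 b13 a4 b15 b16 b17 b18
  row 2: a1 b22 a3 a4 a5 a6 a7 b28
  row 3: b31 a2 b33 a4 a5 b36 b37 a8
Rows 1 and 2 agree on D; apply D→E and equate their E entries.
Rows 1 and 3 agree on B; apply B→G and equate their G entries.
Rows 1 and 2 agree on E; apply E→G and equate their G entries.
No row becomes fully distinguished — the join is lossy.

No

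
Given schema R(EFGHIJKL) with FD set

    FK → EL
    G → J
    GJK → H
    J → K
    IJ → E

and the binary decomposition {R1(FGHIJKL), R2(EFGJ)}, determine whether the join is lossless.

Yes

Common attributes: R1 ∩ R2 = {FGJ}.
Closure of {FGJ}: J → K applies, adding K; FK → EL applies, adding EL; GJK → H applies, adding H. So (FGJ)⁺ = {EFGHJKL}.
This closure contains every attribute of R2, so R1 ∩ R2 → R2. The join is lossless.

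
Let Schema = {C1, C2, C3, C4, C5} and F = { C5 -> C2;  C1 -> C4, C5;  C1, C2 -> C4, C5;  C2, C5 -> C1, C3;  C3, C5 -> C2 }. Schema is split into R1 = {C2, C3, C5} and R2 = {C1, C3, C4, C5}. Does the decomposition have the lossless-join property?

Yes

Common attributes: R1 ∩ R2 = {C3, C5}.
Closure of {C3, C5}: C5 → C2 applies, adding C2; C2, C5 → C1, C3 applies, adding C1; C1 → C4, C5 applies, adding C4. So (C3, C5)⁺ = {C1, C2, C3, C4, C5}.
This closure contains every attribute of R1, so R1 ∩ R2 → R1. The join is lossless.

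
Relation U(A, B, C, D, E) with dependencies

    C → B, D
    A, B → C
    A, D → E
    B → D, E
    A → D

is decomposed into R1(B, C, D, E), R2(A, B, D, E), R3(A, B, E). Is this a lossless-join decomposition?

Chase test. Columns are A, B, C, D, E; row i has aⱼ where attribute j ∈ Ri, else bᵢⱼ.
Initial tableau (one row per fragment):
  row 1: b11 a2 a3 a4 a5
  row 2: a1 a2 b23 a4 a5
  row 3: a1 a2 b33 b34 a5
Rows 2 and 3 agree on A, B; apply A, B→C and equate their C entries.
Rows 1 and 3 agree on B; apply B→D, E and equate their D, E entries.
No row becomes fully distinguished — the join is lossy.

No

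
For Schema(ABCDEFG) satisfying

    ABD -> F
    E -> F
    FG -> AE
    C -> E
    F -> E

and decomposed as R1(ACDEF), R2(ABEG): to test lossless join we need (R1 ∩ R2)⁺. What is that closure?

R1 ∩ R2 = {AE}.
E → F applies, adding F
Closure: {AEF}.

AEF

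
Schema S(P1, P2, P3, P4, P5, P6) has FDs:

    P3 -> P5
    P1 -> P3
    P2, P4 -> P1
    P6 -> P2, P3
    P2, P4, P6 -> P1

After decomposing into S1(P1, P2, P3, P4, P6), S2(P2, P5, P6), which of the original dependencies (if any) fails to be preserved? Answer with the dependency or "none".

Check P3 → P5: no single fragment contains all of {P3, P5}, and the restricted closure of {P3} across the fragments never reaches {P5}.
P1 → P3 is preserved.
P2, P4 → P1 is preserved.
P6 → P2, P3 is preserved.
P2, P4, P6 → P1 is preserved.

P3 -> P5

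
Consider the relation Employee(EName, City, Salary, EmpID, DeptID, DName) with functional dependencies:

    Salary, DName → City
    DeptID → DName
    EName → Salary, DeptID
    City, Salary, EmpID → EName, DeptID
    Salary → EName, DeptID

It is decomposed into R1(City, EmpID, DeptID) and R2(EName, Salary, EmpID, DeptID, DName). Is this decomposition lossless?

Common attributes: R1 ∩ R2 = {EmpID, DeptID}.
Closure of {EmpID, DeptID}: DeptID → DName applies, adding DName. So (EmpID, DeptID)⁺ = {EmpID, DeptID, DName}.
The closure contains neither all of R1 = {City, EmpID, DeptID} nor all of R2 = {EName, Salary, EmpID, DeptID, DName}, so the common attributes are not a superkey of either fragment. The join is lossy.

No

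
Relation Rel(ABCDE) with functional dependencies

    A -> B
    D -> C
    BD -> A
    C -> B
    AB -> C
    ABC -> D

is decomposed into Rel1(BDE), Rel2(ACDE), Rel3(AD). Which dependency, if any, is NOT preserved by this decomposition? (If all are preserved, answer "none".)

Check C → B: no single fragment contains all of {BC}, and the restricted closure of {C} across the fragments never reaches {B}.
A → B is preserved.
D → C is preserved.
BD → A is preserved.
AB → C is preserved.
ABC → D is preserved.

C -> B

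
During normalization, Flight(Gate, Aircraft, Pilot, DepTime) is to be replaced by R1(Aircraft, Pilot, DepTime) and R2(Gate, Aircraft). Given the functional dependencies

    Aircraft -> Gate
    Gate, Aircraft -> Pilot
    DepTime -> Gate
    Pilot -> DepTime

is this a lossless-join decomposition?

Yes

Common attributes: R1 ∩ R2 = {Aircraft}.
Closure of {Aircraft}: Aircraft → Gate applies, adding Gate; Gate, Aircraft → Pilot applies, adding Pilot; Pilot → DepTime applies, adding DepTime. So (Aircraft)⁺ = {Gate, Aircraft, Pilot, DepTime}.
This closure contains every attribute of R1, so R1 ∩ R2 → R1. The join is lossless.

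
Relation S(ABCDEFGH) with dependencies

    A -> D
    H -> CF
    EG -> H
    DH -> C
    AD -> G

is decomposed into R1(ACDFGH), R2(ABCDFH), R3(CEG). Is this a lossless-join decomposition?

Chase test. Columns are ABCDEFGH; row i has aⱼ where attribute j ∈ Ri, else bᵢⱼ.
Initial tableau (one row per fragment):
  row 1: a1 b12 a3 a4 b15 a6 a7 a8
  row 2: a1 a2 a3 a4 b25 a6 b27 a8
  row 3: b31 b32 a3 b34 a5 b36 a7 b38
Rows 1 and 2 agree on AD; apply AD→G and equate their G entries.
No row becomes fully distinguished — the join is lossy.

No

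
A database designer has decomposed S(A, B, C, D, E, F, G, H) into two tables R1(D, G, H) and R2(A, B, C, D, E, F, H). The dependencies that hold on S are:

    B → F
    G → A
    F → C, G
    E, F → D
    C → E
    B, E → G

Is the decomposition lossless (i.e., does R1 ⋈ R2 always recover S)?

No

Common attributes: R1 ∩ R2 = {D, H}.
No dependency enlarges {D, H}, so (D, H)⁺ = {D, H}.
The closure contains neither all of R1 = {D, G, H} nor all of R2 = {A, B, C, D, E, F, H}, so the common attributes are not a superkey of either fragment. The join is lossy.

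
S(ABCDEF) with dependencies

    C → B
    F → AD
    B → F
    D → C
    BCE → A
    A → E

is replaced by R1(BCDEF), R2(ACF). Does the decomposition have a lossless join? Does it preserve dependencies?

Lossless test: (CF)⁺ = {ABCDEF}, which contains all of one fragment — lossless.
Dependency preservation: the restricted closure of {A} across the fragments never reaches {E}, so A → E cannot be enforced without a join — not preserved.

lossless but not dependency-preserving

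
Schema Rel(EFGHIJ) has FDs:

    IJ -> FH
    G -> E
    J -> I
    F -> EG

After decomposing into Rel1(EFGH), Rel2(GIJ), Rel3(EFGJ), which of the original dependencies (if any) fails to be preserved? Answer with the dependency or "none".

Check IJ → FH: no single fragment contains all of {FHIJ}, and the restricted closure of {IJ} across the fragments never reaches {FH}.
G → E is preserved.
J → I is preserved.
F → EG is preserved.

IJ -> FH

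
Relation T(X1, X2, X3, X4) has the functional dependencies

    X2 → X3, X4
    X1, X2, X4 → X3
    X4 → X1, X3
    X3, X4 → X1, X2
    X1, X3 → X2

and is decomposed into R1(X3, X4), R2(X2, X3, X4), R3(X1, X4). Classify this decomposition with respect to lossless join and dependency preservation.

Lossless test (chase): Rows 1 and 2 agree on X4; apply X4→X1, X3 and equate their X1, X3 entries. Rows 1 and 3 agree on X4; apply X4→X1, X3 and equate their X1, X3 entries. Rows 1 and 2 agree on X3, X4; apply X3, X4→X1, X2 and equate their X1, X2 entries. Rows 1 and 3 agree on X3, X4; apply X3, X4→X1, X2 and equate their X1, X2 entries. Row 1 is now all distinguished symbols — the join is lossless.
Dependency preservation: the restricted closure of {X1, X3} across the fragments never reaches {X2}, so X1, X3 → X2 cannot be enforced without a join — not preserved.

lossless but not dependency-preserving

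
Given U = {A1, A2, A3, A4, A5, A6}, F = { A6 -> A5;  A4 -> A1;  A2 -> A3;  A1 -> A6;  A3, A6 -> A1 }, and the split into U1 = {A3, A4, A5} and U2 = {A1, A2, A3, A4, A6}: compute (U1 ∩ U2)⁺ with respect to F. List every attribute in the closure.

U1 ∩ U2 = {A3, A4}.
A4 → A1 applies, adding A1
A1 → A6 applies, adding A6
A6 → A5 applies, adding A5
Closure: {A1, A3, A4, A5, A6}.

A1, A3, A4, A5, A6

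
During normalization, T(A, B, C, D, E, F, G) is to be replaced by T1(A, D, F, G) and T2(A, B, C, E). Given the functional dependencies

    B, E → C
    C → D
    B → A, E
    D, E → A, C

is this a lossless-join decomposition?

No

Common attributes: T1 ∩ T2 = {A}.
No dependency enlarges {A}, so (A)⁺ = {A}.
The closure contains neither all of T1 = {A, D, F, G} nor all of T2 = {A, B, C, E}, so the common attributes are not a superkey of either fragment. The join is lossy.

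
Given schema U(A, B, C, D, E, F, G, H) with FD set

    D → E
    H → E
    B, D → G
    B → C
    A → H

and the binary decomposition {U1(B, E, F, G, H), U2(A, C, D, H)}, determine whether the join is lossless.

Common attributes: U1 ∩ U2 = {H}.
Closure of {H}: H → E applies, adding E. So (H)⁺ = {E, H}.
The closure contains neither all of U1 = {B, E, F, G, H} nor all of U2 = {A, C, D, H}, so the common attributes are not a superkey of either fragment. The join is lossy.

No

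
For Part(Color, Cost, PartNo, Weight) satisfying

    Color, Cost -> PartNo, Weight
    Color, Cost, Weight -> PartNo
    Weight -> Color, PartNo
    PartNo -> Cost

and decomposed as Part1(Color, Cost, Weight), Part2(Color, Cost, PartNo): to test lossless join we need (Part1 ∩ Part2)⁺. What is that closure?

Part1 ∩ Part2 = {Color, Cost}.
Color, Cost → PartNo, Weight applies, adding PartNo, Weight
Closure: {Color, Cost, PartNo, Weight}.

Color, Cost, PartNo, Weight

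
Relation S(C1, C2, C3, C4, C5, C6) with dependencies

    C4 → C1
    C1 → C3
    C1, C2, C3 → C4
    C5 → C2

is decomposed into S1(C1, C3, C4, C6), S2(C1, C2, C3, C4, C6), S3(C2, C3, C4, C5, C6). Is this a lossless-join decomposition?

Yes

Chase test. Columns are C1, C2, C3, C4, C5, C6; row i has aⱼ where attribute j ∈ Si, else bᵢⱼ.
Initial tableau (one row per fragment):
  row 1: a1 b12 a3 a4 b15 a6
  row 2: a1 a2 a3 a4 b25 a6
  row 3: b31 a2 a3 a4 a5 a6
Rows 1 and 3 agree on C4; apply C4→C1 and equate their C1 entries.
Row 3 is now all distinguished symbols — the join is lossless.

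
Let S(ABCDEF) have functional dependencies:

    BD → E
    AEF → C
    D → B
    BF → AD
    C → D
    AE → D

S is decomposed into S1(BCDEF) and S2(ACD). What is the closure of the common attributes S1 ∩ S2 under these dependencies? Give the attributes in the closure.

S1 ∩ S2 = {CD}.
D → B applies, adding B
BD → E applies, adding E
Closure: {BCDE}.

BCDE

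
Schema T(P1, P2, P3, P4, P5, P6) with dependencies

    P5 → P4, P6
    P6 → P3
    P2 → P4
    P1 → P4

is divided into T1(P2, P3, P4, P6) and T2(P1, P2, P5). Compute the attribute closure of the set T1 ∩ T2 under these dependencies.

T1 ∩ T2 = {P2}.
P2 → P4 applies, adding P4
Closure: {P2, P4}.

P2, P4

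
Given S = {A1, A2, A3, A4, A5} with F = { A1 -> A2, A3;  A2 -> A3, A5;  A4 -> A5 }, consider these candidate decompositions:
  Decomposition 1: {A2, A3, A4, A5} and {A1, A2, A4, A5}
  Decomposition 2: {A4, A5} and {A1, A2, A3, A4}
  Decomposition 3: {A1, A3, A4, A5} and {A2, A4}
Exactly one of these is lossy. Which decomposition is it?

Decomposition 3

Decomposition 1: common = {A2, A4, A5}, closure = {A2, A3, A4, A5} → lossless.
Decomposition 2: common = {A4}, closure = {A4, A5} → lossless.
Decomposition 3: common = {A4}, closure = {A4, A5} → lossy.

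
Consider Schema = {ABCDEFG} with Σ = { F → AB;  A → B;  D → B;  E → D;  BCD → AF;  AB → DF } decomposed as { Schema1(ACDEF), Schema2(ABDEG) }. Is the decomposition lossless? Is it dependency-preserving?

lossy but dependency-preserving

Lossless test: (ADE)⁺ = {ABDEF}, which is a superkey of neither fragment — lossy.
Dependency preservation: F → AB; BCD → AF; AB → DF are not contained in any single fragment, but the restricted closure of each left-hand side across the fragments still reaches the right-hand side; the remaining FDs each lie inside some fragment. All dependencies are preserved.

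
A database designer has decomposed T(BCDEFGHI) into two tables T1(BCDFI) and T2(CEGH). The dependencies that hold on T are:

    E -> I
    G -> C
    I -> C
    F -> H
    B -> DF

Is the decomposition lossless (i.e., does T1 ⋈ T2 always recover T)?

No

Common attributes: T1 ∩ T2 = {C}.
No dependency enlarges {C}, so (C)⁺ = {C}.
The closure contains neither all of T1 = {BCDFI} nor all of T2 = {CEGH}, so the common attributes are not a superkey of either fragment. The join is lossy.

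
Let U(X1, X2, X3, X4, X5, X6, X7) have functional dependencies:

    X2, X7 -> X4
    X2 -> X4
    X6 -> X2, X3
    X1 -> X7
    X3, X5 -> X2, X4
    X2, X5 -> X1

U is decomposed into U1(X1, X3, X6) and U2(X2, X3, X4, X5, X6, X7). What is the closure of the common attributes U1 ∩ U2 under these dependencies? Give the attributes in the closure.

X2, X3, X4, X6

U1 ∩ U2 = {X3, X6}.
X6 → X2, X3 applies, adding X2
X2 → X4 applies, adding X4
Closure: {X2, X3, X4, X6}.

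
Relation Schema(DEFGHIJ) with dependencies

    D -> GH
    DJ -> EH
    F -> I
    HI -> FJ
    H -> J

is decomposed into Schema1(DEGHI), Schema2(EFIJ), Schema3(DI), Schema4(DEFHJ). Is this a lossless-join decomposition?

Chase test. Columns are DEFGHIJ; row i has aⱼ where attribute j ∈ Schemai, else bᵢⱼ.
Initial tableau (one row per fragment):
  row 1: a1 a2 b13 a4 a5 a6 b17
  row 2: b21 a2 a3 b24 b25 a6 a7
  row 3: a1 b32 b33 b34 b35 a6 b37
  row 4: a1 a2 a3 b44 a5 b46 a7
Rows 1 and 3 agree on D; apply D→GH and equate their GH entries.
Rows 1 and 4 agree on D; apply D→GH and equate their GH entries.
Rows 2 and 4 agree on F; apply F→I and equate their I entries.
Rows 1 and 3 agree on HI; apply HI→FJ and equate their FJ entries.
Rows 1 and 4 agree on HI; apply HI→FJ and equate their FJ entries.
Rows 1 and 3 agree on DJ; apply DJ→EH and equate their EH entries.
Row 1 is now all distinguished symbols — the join is lossless.

Yes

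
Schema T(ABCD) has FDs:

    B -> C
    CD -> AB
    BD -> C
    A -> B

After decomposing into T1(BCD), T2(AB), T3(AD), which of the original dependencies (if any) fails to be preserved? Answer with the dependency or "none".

Check CD → AB: no single fragment contains all of {ABCD}, and the restricted closure of {CD} across the fragments never reaches {AB}.
B → C is preserved.
BD → C is preserved.
A → B is preserved.

CD -> AB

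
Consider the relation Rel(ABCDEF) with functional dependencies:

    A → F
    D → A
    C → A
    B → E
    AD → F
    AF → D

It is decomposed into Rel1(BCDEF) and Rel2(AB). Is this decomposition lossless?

Common attributes: Rel1 ∩ Rel2 = {B}.
Closure of {B}: B → E applies, adding E. So (B)⁺ = {BE}.
The closure contains neither all of Rel1 = {BCDEF} nor all of Rel2 = {AB}, so the common attributes are not a superkey of either fragment. The join is lossy.

No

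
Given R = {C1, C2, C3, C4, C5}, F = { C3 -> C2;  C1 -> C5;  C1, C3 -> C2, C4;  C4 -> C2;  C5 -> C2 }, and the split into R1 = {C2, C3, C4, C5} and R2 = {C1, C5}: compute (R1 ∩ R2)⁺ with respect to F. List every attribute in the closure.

R1 ∩ R2 = {C5}.
C5 → C2 applies, adding C2
Closure: {C2, C5}.

C2, C5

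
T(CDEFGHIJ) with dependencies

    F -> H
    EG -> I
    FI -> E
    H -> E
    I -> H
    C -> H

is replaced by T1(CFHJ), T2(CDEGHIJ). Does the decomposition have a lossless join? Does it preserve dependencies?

Lossless test: (CHJ)⁺ = {CEHJ}, which is a superkey of neither fragment — lossy.
Dependency preservation: FI → E is not contained in any single fragment, but the restricted closure of its left-hand side across the fragments still reaches the right-hand side; the remaining FDs each lie inside some fragment. All dependencies are preserved.

lossy but dependency-preserving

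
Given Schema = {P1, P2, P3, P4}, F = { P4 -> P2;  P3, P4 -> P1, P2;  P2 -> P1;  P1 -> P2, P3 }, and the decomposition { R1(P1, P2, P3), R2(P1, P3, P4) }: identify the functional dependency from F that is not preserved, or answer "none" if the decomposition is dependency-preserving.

P4 → P2: restricted closure across fragments reaches P2.
P3, P4 → P1, P2: restricted closure across fragments reaches P1, P2.
P2 → P1 lies within R1.
P1 → P2, P3 lies within R1.
Every dependency is enforceable on the fragments, so the decomposition is dependency-preserving.

none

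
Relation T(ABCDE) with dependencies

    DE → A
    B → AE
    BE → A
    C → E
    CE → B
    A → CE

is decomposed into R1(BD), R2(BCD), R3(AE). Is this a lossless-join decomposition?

No

Chase test. Columns are ABCDE; row i has aⱼ where attribute j ∈ Ri, else bᵢⱼ.
Initial tableau (one row per fragment):
  row 1: b11 a2 b13 a4 b15
  row 2: b21 a2 a3 a4 b25
  row 3: a1 b32 b33 b34 a5
Rows 1 and 2 agree on B; apply B→AE and equate their AE entries.
Rows 1 and 2 agree on A; apply A→CE and equate their CE entries.
No row becomes fully distinguished — the join is lossy.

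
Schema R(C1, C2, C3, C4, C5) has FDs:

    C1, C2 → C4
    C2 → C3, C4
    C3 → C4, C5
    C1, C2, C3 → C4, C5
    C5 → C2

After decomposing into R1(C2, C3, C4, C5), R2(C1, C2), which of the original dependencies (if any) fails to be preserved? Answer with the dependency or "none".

C1, C2 → C4: restricted closure across fragments reaches C4.
C2 → C3, C4 lies within R1.
C3 → C4, C5 lies within R1.
C1, C2, C3 → C4, C5: restricted closure across fragments reaches C4, C5.
C5 → C2 lies within R1.
Every dependency is enforceable on the fragments, so the decomposition is dependency-preserving.

none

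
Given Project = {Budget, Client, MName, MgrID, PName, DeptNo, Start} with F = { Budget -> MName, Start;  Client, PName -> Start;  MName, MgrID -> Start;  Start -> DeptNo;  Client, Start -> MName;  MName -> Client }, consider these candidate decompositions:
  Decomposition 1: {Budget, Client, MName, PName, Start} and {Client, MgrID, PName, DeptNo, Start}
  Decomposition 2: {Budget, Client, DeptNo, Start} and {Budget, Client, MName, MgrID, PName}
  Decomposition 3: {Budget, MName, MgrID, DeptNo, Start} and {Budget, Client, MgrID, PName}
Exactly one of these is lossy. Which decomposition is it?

Decomposition 1: common = {Client, PName, Start}, closure = {Client, MName, PName, DeptNo, Start} → lossy.
Decomposition 2: common = {Budget, Client}, closure = {Budget, Client, MName, DeptNo, Start} → lossless.
Decomposition 3: common = {Budget, MgrID}, closure = {Budget, Client, MName, MgrID, DeptNo, Start} → lossless.

Decomposition 1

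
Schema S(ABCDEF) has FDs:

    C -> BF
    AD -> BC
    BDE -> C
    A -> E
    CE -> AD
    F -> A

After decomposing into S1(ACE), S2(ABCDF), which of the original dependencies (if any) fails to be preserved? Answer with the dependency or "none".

BDE -> C

Check BDE → C: no single fragment contains all of {BCDE}, and the restricted closure of {BDE} across the fragments never reaches {C}.
C → BF is preserved.
AD → BC is preserved.
A → E is preserved.
CE → AD is preserved.
F → A is preserved.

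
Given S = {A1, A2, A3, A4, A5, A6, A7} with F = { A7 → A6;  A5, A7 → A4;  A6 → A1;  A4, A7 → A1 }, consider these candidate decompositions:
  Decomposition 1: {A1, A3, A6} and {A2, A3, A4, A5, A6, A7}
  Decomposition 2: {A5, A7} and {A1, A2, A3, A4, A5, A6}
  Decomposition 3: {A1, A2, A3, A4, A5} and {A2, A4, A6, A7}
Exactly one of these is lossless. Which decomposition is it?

Decomposition 1: common = {A3, A6}, closure = {A1, A3, A6} → lossless.
Decomposition 2: common = {A5}, closure = {A5} → lossy.
Decomposition 3: common = {A2, A4}, closure = {A2, A4} → lossy.

Decomposition 1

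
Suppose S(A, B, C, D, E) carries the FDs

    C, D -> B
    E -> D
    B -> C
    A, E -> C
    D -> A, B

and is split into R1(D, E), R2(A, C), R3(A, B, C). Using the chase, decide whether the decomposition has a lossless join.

No

Chase test. Columns are A, B, C, D, E; row i has aⱼ where attribute j ∈ Ri, else bᵢⱼ.
Initial tableau (one row per fragment):
  row 1: b11 b12 b13 a4 a5
  row 2: a1 b22 a3 b24 b25
  row 3: a1 a2 a3 b34 b35
No row becomes fully distinguished — the join is lossy.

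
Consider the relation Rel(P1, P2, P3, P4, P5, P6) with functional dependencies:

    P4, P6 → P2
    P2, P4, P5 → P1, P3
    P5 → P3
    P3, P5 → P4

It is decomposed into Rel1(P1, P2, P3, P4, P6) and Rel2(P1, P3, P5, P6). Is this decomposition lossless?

Common attributes: Rel1 ∩ Rel2 = {P1, P3, P6}.
No dependency enlarges {P1, P3, P6}, so (P1, P3, P6)⁺ = {P1, P3, P6}.
The closure contains neither all of Rel1 = {P1, P2, P3, P4, P6} nor all of Rel2 = {P1, P3, P5, P6}, so the common attributes are not a superkey of either fragment. The join is lossy.

No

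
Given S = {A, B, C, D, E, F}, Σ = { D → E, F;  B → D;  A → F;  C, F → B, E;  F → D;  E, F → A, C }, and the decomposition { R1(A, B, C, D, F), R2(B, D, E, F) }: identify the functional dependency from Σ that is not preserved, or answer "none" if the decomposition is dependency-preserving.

D → E, F lies within R2.
B → D lies within R1.
A → F lies within R1.
C, F → B, E: restricted closure across fragments reaches B, E.
F → D lies within R1.
E, F → A, C: restricted closure across fragments reaches A, C.
Every dependency is enforceable on the fragments, so the decomposition is dependency-preserving.

none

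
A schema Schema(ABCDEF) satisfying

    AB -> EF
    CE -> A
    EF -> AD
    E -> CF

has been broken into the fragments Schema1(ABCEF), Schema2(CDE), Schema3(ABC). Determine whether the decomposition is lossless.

Yes

Chase test. Columns are ABCDEF; row i has aⱼ where attribute j ∈ Schemai, else bᵢⱼ.
Initial tableau (one row per fragment):
  row 1: a1 a2 a3 b14 a5 a6
  row 2: b21 b22 a3 a4 a5 b26
  row 3: a1 a2 a3 b34 b35 b36
Rows 1 and 3 agree on AB; apply AB→EF and equate their EF entries.
Rows 1 and 2 agree on CE; apply CE→A and equate their A entries.
Rows 1 and 3 agree on EF; apply EF→AD and equate their AD entries.
Rows 1 and 2 agree on E; apply E→CF and equate their CF entries.
Rows 1 and 2 agree on EF; apply EF→AD and equate their AD entries.
Row 1 is now all distinguished symbols — the join is lossless.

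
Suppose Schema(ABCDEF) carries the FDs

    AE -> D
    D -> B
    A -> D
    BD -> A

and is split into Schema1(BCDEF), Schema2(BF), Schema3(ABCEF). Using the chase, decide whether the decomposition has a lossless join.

No

Chase test. Columns are ABCDEF; row i has aⱼ where attribute j ∈ Schemai, else bᵢⱼ.
Initial tableau (one row per fragment):
  row 1: b11 a2 a3 a4 a5 a6
  row 2: b21 a2 b23 b24 b25 a6
  row 3: a1 a2 a3 b34 a5 a6
No row becomes fully distinguished — the join is lossy.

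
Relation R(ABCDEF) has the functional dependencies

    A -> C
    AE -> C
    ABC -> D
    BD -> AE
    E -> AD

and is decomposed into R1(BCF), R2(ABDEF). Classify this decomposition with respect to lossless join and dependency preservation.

lossy and not dependency-preserving

Lossless test: (BF)⁺ = {BF}, which is a superkey of neither fragment — lossy.
Dependency preservation: the restricted closure of {A} across the fragments never reaches {C}, so A → C cannot be enforced without a join — not preserved.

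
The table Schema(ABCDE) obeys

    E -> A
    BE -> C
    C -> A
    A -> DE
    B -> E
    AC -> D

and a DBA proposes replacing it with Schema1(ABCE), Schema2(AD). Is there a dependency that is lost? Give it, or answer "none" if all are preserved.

none

E → A lies within Schema1.
BE → C lies within Schema1.
C → A lies within Schema1.
A → DE: restricted closure across fragments reaches DE.
B → E lies within Schema1.
AC → D: restricted closure across fragments reaches D.
Every dependency is enforceable on the fragments, so the decomposition is dependency-preserving.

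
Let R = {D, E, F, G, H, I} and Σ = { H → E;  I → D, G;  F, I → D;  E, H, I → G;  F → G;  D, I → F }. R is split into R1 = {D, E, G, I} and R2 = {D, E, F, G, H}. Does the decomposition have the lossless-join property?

No

Common attributes: R1 ∩ R2 = {D, E, G}.
No dependency enlarges {D, E, G}, so (D, E, G)⁺ = {D, E, G}.
The closure contains neither all of R1 = {D, E, G, I} nor all of R2 = {D, E, F, G, H}, so the common attributes are not a superkey of either fragment. The join is lossy.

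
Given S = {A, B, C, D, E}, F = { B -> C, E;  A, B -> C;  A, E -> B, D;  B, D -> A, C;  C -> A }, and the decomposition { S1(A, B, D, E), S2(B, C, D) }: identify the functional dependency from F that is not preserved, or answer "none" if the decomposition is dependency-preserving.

C -> A

Check C → A: no single fragment contains all of {A, C}, and the restricted closure of {C} across the fragments never reaches {A}.
B → C, E is preserved.
A, B → C is preserved.
A, E → B, D is preserved.
B, D → A, C is preserved.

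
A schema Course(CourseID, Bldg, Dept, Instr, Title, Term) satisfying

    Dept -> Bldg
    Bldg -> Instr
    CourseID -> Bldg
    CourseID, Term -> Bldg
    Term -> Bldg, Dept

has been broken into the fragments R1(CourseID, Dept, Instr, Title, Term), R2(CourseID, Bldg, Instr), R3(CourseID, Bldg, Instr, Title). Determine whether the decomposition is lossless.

Chase test. Columns are CourseID, Bldg, Dept, Instr, Title, Term; row i has aⱼ where attribute j ∈ Ri, else bᵢⱼ.
Initial tableau (one row per fragment):
  row 1: a1 b12 a3 a4 a5 a6
  row 2: a1 a2 b23 a4 b25 b26
  row 3: a1 a2 b33 a4 a5 b36
Rows 1 and 2 agree on CourseID; apply CourseID→Bldg and equate their Bldg entries.
Row 1 is now all distinguished symbols — the join is lossless.

Yes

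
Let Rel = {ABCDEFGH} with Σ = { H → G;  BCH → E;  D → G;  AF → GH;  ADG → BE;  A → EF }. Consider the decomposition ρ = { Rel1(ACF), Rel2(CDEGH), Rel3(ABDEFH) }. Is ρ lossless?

No

Chase test. Columns are ABCDEFGH; row i has aⱼ where attribute j ∈ Reli, else bᵢⱼ.
Initial tableau (one row per fragment):
  row 1: a1 b12 a3 b14 b15 a6 b17 b18
  row 2: b21 b22 a3 a4 a5 b26 a7 a8
  row 3: a1 a2 b33 a4 a5 a6 b37 a8
Rows 2 and 3 agree on H; apply H→G and equate their G entries.
Rows 1 and 3 agree on AF; apply AF→GH and equate their GH entries.
Rows 1 and 3 agree on A; apply A→EF and equate their EF entries.
No row becomes fully distinguished — the join is lossy.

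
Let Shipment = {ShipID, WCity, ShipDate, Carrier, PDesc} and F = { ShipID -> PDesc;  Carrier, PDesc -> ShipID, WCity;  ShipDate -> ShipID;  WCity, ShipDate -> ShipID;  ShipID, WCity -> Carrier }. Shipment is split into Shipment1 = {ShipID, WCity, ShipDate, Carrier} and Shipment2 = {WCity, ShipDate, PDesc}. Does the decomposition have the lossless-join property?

Common attributes: Shipment1 ∩ Shipment2 = {WCity, ShipDate}.
Closure of {WCity, ShipDate}: ShipDate → ShipID applies, adding ShipID; ShipID, WCity → Carrier applies, adding Carrier; ShipID → PDesc applies, adding PDesc. So (WCity, ShipDate)⁺ = {ShipID, WCity, ShipDate, Carrier, PDesc}.
This closure contains every attribute of Shipment1, so Shipment1 ∩ Shipment2 → Shipment1. The join is lossless.

Yes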